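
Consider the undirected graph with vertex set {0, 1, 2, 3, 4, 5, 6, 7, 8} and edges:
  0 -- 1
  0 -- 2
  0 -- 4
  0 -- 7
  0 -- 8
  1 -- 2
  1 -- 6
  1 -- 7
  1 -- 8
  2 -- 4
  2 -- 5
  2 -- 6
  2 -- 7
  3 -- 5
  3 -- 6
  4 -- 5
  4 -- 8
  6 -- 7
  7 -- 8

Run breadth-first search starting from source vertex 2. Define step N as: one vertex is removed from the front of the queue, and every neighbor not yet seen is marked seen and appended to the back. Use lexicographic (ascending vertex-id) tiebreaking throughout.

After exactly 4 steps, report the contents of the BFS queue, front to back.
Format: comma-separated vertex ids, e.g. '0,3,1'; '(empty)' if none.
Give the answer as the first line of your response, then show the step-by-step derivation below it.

5,6,7,8

step 1: dequeue 2; queue=[0,1,4,5,6,7]; order=2
step 2: dequeue 0; queue=[1,4,5,6,7,8]; order=2,0
step 3: dequeue 1; queue=[4,5,6,7,8]; order=2,0,1
step 4: dequeue 4; queue=[5,6,7,8]; order=2,0,1,4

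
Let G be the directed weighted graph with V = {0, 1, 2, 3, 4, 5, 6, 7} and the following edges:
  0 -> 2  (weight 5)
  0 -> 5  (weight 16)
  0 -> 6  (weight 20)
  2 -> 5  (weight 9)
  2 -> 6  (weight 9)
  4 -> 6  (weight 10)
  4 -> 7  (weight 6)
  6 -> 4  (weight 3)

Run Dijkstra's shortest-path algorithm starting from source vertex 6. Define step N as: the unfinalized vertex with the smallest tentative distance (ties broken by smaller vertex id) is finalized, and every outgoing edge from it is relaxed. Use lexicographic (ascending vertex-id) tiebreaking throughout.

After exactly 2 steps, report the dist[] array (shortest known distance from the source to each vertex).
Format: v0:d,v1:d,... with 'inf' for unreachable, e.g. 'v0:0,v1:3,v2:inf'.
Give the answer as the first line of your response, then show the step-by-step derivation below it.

v0:inf,v1:inf,v2:inf,v3:inf,v4:3,v5:inf,v6:0,v7:9

step 1: dist = v0:inf,v1:inf,v2:inf,v3:inf,v4:3,v5:inf,v6:0,v7:inf
step 2: dist = v0:inf,v1:inf,v2:inf,v3:inf,v4:3,v5:inf,v6:0,v7:9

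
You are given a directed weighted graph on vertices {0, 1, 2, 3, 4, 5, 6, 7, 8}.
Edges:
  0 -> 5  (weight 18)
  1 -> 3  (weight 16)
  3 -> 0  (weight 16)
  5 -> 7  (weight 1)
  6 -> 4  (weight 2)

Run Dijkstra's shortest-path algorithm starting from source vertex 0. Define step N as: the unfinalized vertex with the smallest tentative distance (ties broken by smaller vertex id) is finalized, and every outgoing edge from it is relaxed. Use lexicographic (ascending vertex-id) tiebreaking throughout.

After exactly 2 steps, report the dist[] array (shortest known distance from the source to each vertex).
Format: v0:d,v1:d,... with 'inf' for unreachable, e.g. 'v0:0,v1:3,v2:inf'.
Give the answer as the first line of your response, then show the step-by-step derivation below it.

v0:0,v1:inf,v2:inf,v3:inf,v4:inf,v5:18,v6:inf,v7:19,v8:inf

step 1: dist = v0:0,v1:inf,v2:inf,v3:inf,v4:inf,v5:18,v6:inf,v7:inf,v8:inf
step 2: dist = v0:0,v1:inf,v2:inf,v3:inf,v4:inf,v5:18,v6:inf,v7:19,v8:inf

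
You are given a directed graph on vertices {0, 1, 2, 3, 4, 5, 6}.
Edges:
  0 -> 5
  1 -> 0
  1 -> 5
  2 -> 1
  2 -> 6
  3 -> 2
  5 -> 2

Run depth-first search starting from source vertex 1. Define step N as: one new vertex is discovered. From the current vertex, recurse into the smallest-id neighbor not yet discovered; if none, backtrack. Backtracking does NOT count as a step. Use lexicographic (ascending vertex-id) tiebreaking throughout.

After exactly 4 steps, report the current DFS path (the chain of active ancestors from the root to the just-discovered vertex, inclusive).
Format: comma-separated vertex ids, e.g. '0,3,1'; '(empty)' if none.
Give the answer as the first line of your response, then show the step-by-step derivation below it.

1,0,5,2

step 1: discover 1; path=1; order=1
step 2: discover 0; path=1>0; order=1,0
step 3: discover 5; path=1>0>5; order=1,0,5
step 4: discover 2; path=1>0>5>2; order=1,0,5,2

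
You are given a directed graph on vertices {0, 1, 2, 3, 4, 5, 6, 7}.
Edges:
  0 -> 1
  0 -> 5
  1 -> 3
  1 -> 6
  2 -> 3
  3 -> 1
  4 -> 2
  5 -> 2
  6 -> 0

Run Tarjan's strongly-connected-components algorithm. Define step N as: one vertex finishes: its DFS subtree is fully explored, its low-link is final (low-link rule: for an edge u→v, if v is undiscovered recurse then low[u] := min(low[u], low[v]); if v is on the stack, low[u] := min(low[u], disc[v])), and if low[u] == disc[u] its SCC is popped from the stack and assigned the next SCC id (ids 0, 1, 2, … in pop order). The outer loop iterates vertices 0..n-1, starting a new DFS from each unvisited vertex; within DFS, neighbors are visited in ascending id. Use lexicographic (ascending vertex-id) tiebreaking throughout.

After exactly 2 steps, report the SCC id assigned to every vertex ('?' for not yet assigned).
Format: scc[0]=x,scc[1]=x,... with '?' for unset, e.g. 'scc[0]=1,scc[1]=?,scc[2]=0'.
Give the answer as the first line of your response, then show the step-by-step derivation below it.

scc[0]=?,scc[1]=?,scc[2]=?,scc[3]=?,scc[4]=?,scc[5]=?,scc[6]=?,scc[7]=?

step 1: low=(low[0]=0,low[1]=1,low[2]=?,low[3]=1,low[4]=?,low[5]=?,low[6]=?,low[7]=?); scc=(scc[0]=?,scc[1]=?,scc[2]=?,scc[3]=?,scc[4]=?,scc[5]=?,scc[6]=?,scc[7]=?)
step 2: low=(low[0]=0,low[1]=1,low[2]=?,low[3]=1,low[4]=?,low[5]=?,low[6]=0,low[7]=?); scc=(scc[0]=?,scc[1]=?,scc[2]=?,scc[3]=?,scc[4]=?,scc[5]=?,scc[6]=?,scc[7]=?)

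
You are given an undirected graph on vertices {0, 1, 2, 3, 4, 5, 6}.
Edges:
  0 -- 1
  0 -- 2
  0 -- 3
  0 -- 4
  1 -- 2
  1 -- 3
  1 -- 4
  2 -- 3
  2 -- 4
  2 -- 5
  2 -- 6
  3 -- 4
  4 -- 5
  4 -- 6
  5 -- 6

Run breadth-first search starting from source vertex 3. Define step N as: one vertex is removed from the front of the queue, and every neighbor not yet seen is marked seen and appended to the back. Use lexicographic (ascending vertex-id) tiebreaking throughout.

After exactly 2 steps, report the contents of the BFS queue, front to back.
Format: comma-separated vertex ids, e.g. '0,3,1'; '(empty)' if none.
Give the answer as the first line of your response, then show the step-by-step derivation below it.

1,2,4

step 1: dequeue 3; queue=[0,1,2,4]; order=3
step 2: dequeue 0; queue=[1,2,4]; order=3,0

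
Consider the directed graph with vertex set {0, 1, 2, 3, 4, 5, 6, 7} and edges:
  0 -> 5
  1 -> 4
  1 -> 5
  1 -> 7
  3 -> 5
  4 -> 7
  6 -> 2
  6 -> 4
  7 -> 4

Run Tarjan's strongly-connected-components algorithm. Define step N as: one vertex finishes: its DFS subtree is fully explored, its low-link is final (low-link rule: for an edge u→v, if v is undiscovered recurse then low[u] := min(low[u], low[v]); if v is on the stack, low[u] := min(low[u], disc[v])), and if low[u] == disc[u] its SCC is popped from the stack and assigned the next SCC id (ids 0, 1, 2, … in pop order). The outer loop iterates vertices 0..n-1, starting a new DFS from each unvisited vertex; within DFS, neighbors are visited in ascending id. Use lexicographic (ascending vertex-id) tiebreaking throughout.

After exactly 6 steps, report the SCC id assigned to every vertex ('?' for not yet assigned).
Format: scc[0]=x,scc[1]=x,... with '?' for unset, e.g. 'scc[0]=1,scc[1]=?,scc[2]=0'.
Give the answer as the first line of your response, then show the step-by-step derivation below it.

scc[0]=1,scc[1]=3,scc[2]=4,scc[3]=?,scc[4]=2,scc[5]=0,scc[6]=?,scc[7]=2

step 1: low=(low[0]=0,low[1]=?,low[2]=?,low[3]=?,low[4]=?,low[5]=1,low[6]=?,low[7]=?); scc=(scc[0]=?,scc[1]=?,scc[2]=?,scc[3]=?,scc[4]=?,scc[5]=0,scc[6]=?,scc[7]=?)
step 2: low=(low[0]=0,low[1]=?,low[2]=?,low[3]=?,low[4]=?,low[5]=1,low[6]=?,low[7]=?); scc=(scc[0]=1,scc[1]=?,scc[2]=?,scc[3]=?,scc[4]=?,scc[5]=0,scc[6]=?,scc[7]=?)
step 3: low=(low[0]=0,low[1]=2,low[2]=?,low[3]=?,low[4]=3,low[5]=1,low[6]=?,low[7]=3); scc=(scc[0]=1,scc[1]=?,scc[2]=?,scc[3]=?,scc[4]=?,scc[5]=0,scc[6]=?,scc[7]=?)
step 4: low=(low[0]=0,low[1]=2,low[2]=?,low[3]=?,low[4]=3,low[5]=1,low[6]=?,low[7]=3); scc=(scc[0]=1,scc[1]=?,scc[2]=?,scc[3]=?,scc[4]=2,scc[5]=0,scc[6]=?,scc[7]=2)
step 5: low=(low[0]=0,low[1]=2,low[2]=?,low[3]=?,low[4]=3,low[5]=1,low[6]=?,low[7]=3); scc=(scc[0]=1,scc[1]=3,scc[2]=?,scc[3]=?,scc[4]=2,scc[5]=0,scc[6]=?,scc[7]=2)
step 6: low=(low[0]=0,low[1]=2,low[2]=5,low[3]=?,low[4]=3,low[5]=1,low[6]=?,low[7]=3); scc=(scc[0]=1,scc[1]=3,scc[2]=4,scc[3]=?,scc[4]=2,scc[5]=0,scc[6]=?,scc[7]=2)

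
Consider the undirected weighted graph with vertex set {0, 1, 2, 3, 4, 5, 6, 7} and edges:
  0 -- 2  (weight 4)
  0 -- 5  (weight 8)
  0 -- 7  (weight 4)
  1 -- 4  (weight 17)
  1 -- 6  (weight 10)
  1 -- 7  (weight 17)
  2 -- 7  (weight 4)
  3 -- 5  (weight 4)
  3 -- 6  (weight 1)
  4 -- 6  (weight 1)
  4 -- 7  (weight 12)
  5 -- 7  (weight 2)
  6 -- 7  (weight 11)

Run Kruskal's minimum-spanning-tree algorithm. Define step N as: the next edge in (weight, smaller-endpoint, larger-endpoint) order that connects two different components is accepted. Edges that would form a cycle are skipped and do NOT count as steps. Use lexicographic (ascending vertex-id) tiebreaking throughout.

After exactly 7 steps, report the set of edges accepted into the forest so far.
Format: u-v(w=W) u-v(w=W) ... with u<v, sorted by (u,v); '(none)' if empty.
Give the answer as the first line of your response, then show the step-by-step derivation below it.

0-2(w=4) 0-7(w=4) 1-6(w=10) 3-5(w=4) 3-6(w=1) 4-6(w=1) 5-7(w=2)

step 1: add edge 3-6 (w=1); MST = {3-6(w=1)}
step 2: add edge 4-6 (w=1); MST = {3-6(w=1) 4-6(w=1)}
step 3: add edge 5-7 (w=2); MST = {3-6(w=1) 4-6(w=1) 5-7(w=2)}
step 4: add edge 0-2 (w=4); MST = {0-2(w=4) 3-6(w=1) 4-6(w=1) 5-7(w=2)}
step 5: add edge 0-7 (w=4); MST = {0-2(w=4) 0-7(w=4) 3-6(w=1) 4-6(w=1) 5-7(w=2)}
step 6: add edge 3-5 (w=4); MST = {0-2(w=4) 0-7(w=4) 3-5(w=4) 3-6(w=1) 4-6(w=1) 5-7(w=2)}
step 7: add edge 1-6 (w=10); MST = {0-2(w=4) 0-7(w=4) 1-6(w=10) 3-5(w=4) 3-6(w=1) 4-6(w=1) 5-7(w=2)}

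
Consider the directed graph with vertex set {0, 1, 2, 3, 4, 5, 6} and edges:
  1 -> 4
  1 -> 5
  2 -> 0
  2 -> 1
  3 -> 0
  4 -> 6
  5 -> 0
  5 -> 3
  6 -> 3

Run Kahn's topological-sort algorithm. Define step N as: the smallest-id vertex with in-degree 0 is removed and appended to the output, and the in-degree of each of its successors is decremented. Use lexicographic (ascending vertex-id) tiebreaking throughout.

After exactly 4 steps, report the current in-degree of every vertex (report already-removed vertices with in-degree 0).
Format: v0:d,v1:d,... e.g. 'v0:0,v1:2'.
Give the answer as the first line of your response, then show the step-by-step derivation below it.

v0:1,v1:0,v2:0,v3:1,v4:0,v5:0,v6:0

step 1: output 2; order=[2]; indeg=(2,0,0,2,1,1,1)
step 2: output 1; order=[2,1]; indeg=(2,0,0,2,0,0,1)
step 3: output 4; order=[2,1,4]; indeg=(2,0,0,2,0,0,0)
step 4: output 5; order=[2,1,4,5]; indeg=(1,0,0,1,0,0,0)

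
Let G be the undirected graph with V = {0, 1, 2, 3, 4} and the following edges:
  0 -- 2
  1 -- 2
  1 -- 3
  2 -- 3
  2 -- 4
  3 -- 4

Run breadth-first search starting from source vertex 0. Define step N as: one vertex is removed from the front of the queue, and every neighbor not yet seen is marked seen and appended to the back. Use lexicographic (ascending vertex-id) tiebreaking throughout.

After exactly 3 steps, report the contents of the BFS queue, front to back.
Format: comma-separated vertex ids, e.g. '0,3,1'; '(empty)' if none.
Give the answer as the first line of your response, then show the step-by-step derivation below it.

3,4

step 1: dequeue 0; queue=[2]; order=0
step 2: dequeue 2; queue=[1,3,4]; order=0,2
step 3: dequeue 1; queue=[3,4]; order=0,2,1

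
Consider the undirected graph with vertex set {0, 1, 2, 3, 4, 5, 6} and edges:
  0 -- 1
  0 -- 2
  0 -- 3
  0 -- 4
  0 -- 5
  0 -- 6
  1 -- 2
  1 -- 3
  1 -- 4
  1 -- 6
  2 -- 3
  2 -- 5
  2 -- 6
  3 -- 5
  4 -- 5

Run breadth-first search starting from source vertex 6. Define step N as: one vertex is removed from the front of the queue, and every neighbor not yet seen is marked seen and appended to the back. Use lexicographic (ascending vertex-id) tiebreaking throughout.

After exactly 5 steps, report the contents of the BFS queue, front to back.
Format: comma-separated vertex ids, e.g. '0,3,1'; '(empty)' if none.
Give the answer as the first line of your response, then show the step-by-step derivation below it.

4,5

step 1: dequeue 6; queue=[0,1,2]; order=6
step 2: dequeue 0; queue=[1,2,3,4,5]; order=6,0
step 3: dequeue 1; queue=[2,3,4,5]; order=6,0,1
step 4: dequeue 2; queue=[3,4,5]; order=6,0,1,2
step 5: dequeue 3; queue=[4,5]; order=6,0,1,2,3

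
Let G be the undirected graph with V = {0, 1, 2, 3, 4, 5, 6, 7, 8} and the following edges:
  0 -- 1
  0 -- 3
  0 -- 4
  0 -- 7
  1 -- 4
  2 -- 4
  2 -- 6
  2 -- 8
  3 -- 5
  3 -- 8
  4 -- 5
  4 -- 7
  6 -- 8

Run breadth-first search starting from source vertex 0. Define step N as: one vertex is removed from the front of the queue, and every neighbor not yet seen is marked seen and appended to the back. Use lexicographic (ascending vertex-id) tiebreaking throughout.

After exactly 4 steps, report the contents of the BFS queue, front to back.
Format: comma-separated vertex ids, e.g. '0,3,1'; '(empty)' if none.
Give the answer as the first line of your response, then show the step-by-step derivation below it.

7,5,8,2

step 1: dequeue 0; queue=[1,3,4,7]; order=0
step 2: dequeue 1; queue=[3,4,7]; order=0,1
step 3: dequeue 3; queue=[4,7,5,8]; order=0,1,3
step 4: dequeue 4; queue=[7,5,8,2]; order=0,1,3,4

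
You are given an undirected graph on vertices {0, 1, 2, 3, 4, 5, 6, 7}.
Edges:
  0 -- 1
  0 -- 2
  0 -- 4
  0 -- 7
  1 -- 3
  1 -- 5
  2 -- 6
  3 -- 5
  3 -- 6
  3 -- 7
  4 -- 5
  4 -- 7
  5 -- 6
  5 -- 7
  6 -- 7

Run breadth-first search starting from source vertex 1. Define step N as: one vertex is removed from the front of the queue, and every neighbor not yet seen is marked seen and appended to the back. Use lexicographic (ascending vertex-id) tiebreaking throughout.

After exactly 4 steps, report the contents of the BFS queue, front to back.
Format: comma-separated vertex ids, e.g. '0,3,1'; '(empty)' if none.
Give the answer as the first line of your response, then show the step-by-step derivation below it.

2,4,7,6

step 1: dequeue 1; queue=[0,3,5]; order=1
step 2: dequeue 0; queue=[3,5,2,4,7]; order=1,0
step 3: dequeue 3; queue=[5,2,4,7,6]; order=1,0,3
step 4: dequeue 5; queue=[2,4,7,6]; order=1,0,3,5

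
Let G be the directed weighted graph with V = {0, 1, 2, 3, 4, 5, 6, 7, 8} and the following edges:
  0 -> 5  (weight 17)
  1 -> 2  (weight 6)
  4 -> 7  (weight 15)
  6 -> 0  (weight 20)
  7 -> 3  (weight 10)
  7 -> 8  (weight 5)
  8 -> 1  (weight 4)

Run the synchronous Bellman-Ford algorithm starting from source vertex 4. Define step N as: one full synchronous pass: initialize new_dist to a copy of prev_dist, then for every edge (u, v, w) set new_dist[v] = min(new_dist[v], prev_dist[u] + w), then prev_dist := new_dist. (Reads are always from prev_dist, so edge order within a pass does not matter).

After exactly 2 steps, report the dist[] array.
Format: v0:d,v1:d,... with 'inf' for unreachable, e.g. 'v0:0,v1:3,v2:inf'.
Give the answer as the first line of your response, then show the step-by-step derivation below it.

v0:inf,v1:inf,v2:inf,v3:25,v4:0,v5:inf,v6:inf,v7:15,v8:20

step 1: dist = v0:inf,v1:inf,v2:inf,v3:inf,v4:0,v5:inf,v6:inf,v7:15,v8:inf
step 2: dist = v0:inf,v1:inf,v2:inf,v3:25,v4:0,v5:inf,v6:inf,v7:15,v8:20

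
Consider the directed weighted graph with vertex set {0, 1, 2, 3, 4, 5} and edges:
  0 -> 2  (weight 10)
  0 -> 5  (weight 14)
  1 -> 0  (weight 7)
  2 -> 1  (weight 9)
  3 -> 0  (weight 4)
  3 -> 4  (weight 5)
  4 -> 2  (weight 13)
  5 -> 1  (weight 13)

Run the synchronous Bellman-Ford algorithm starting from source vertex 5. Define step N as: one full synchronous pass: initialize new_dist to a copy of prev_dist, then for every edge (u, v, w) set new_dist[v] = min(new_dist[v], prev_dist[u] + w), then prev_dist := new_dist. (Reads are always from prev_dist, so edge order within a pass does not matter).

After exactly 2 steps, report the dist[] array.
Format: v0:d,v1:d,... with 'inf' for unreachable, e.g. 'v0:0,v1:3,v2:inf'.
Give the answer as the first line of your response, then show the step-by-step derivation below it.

v0:20,v1:13,v2:inf,v3:inf,v4:inf,v5:0

step 1: dist = v0:inf,v1:13,v2:inf,v3:inf,v4:inf,v5:0
step 2: dist = v0:20,v1:13,v2:inf,v3:inf,v4:inf,v5:0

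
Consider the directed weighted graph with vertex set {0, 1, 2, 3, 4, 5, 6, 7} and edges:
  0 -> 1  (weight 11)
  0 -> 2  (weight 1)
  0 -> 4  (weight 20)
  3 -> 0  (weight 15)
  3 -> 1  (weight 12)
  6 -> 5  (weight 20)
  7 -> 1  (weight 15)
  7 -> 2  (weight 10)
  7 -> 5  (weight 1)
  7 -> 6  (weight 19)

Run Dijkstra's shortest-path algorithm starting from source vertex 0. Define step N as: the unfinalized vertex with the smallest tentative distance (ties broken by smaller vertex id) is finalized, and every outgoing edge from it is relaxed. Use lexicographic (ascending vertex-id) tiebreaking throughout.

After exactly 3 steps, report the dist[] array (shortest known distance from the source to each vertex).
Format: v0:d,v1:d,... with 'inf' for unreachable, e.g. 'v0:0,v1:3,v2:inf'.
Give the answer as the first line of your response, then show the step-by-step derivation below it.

v0:0,v1:11,v2:1,v3:inf,v4:20,v5:inf,v6:inf,v7:inf

step 1: dist = v0:0,v1:11,v2:1,v3:inf,v4:20,v5:inf,v6:inf,v7:inf
step 2: dist = v0:0,v1:11,v2:1,v3:inf,v4:20,v5:inf,v6:inf,v7:inf
step 3: dist = v0:0,v1:11,v2:1,v3:inf,v4:20,v5:inf,v6:inf,v7:inf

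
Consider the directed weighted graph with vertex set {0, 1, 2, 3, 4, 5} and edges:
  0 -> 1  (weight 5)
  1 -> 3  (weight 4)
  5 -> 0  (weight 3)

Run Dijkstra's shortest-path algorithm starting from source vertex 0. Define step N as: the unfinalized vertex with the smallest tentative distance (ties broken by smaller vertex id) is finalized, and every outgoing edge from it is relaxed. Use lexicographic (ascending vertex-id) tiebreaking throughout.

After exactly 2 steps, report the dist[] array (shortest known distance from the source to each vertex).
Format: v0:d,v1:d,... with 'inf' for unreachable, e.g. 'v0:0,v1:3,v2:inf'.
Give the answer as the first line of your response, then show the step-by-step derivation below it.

v0:0,v1:5,v2:inf,v3:9,v4:inf,v5:inf

step 1: dist = v0:0,v1:5,v2:inf,v3:inf,v4:inf,v5:inf
step 2: dist = v0:0,v1:5,v2:inf,v3:9,v4:inf,v5:inf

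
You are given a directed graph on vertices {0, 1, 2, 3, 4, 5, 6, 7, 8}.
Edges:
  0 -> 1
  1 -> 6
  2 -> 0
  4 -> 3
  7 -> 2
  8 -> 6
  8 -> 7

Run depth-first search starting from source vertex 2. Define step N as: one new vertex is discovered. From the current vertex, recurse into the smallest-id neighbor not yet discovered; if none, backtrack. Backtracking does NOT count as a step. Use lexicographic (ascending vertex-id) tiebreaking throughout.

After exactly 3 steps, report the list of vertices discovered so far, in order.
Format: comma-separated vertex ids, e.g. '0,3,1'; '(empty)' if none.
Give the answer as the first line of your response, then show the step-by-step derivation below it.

2,0,1

step 1: discover 2; path=2; order=2
step 2: discover 0; path=2>0; order=2,0
step 3: discover 1; path=2>0>1; order=2,0,1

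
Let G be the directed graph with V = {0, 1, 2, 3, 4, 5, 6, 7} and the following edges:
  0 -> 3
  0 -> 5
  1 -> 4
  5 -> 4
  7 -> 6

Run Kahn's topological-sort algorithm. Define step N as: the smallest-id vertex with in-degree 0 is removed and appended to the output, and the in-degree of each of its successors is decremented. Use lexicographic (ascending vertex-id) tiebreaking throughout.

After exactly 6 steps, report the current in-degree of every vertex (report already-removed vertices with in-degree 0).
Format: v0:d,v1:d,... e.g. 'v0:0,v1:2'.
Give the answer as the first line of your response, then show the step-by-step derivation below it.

v0:0,v1:0,v2:0,v3:0,v4:0,v5:0,v6:1,v7:0

step 1: output 0; order=[0]; indeg=(0,0,0,0,2,0,1,0)
step 2: output 1; order=[0,1]; indeg=(0,0,0,0,1,0,1,0)
step 3: output 2; order=[0,1,2]; indeg=(0,0,0,0,1,0,1,0)
step 4: output 3; order=[0,1,2,3]; indeg=(0,0,0,0,1,0,1,0)
step 5: output 5; order=[0,1,2,3,5]; indeg=(0,0,0,0,0,0,1,0)
step 6: output 4; order=[0,1,2,3,5,4]; indeg=(0,0,0,0,0,0,1,0)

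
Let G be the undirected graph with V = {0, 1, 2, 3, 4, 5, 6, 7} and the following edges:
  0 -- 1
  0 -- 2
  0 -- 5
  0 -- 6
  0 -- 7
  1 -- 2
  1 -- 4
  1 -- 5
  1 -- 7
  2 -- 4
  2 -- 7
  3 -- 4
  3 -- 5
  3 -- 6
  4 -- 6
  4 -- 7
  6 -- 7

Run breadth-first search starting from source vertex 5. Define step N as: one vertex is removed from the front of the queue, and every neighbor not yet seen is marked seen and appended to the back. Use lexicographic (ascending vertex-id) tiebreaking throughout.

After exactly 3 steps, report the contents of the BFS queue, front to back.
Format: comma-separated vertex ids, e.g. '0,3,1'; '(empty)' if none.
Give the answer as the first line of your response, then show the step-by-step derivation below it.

3,2,6,7,4

step 1: dequeue 5; queue=[0,1,3]; order=5
step 2: dequeue 0; queue=[1,3,2,6,7]; order=5,0
step 3: dequeue 1; queue=[3,2,6,7,4]; order=5,0,1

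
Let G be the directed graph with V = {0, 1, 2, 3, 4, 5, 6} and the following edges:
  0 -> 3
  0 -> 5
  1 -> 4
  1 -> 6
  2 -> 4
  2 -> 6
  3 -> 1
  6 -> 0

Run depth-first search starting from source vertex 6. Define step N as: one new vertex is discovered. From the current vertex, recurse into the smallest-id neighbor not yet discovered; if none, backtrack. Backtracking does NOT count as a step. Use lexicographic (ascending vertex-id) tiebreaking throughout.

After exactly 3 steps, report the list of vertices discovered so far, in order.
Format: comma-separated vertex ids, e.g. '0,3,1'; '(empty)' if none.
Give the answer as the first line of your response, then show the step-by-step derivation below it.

6,0,3

step 1: discover 6; path=6; order=6
step 2: discover 0; path=6>0; order=6,0
step 3: discover 3; path=6>0>3; order=6,0,3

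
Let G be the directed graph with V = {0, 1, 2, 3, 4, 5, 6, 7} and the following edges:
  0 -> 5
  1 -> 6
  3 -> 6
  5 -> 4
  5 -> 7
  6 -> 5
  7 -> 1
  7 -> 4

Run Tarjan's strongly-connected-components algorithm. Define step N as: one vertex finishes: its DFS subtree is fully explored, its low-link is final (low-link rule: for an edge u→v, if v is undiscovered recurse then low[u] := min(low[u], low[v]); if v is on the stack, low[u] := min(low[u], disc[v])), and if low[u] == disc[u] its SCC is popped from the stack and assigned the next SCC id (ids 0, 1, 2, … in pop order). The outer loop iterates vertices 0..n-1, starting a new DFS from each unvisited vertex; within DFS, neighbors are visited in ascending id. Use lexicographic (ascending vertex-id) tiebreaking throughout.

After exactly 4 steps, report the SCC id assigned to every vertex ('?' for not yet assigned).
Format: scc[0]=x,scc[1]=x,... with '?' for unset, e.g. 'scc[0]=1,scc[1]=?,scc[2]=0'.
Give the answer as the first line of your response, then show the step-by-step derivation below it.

scc[0]=?,scc[1]=?,scc[2]=?,scc[3]=?,scc[4]=0,scc[5]=?,scc[6]=?,scc[7]=?

step 1: low=(low[0]=0,low[1]=?,low[2]=?,low[3]=?,low[4]=2,low[5]=1,low[6]=?,low[7]=?); scc=(scc[0]=?,scc[1]=?,scc[2]=?,scc[3]=?,scc[4]=0,scc[5]=?,scc[6]=?,scc[7]=?)
step 2: low=(low[0]=0,low[1]=4,low[2]=?,low[3]=?,low[4]=2,low[5]=1,low[6]=1,low[7]=3); scc=(scc[0]=?,scc[1]=?,scc[2]=?,scc[3]=?,scc[4]=0,scc[5]=?,scc[6]=?,scc[7]=?)
step 3: low=(low[0]=0,low[1]=1,low[2]=?,low[3]=?,low[4]=2,low[5]=1,low[6]=1,low[7]=3); scc=(scc[0]=?,scc[1]=?,scc[2]=?,scc[3]=?,scc[4]=0,scc[5]=?,scc[6]=?,scc[7]=?)
step 4: low=(low[0]=0,low[1]=1,low[2]=?,low[3]=?,low[4]=2,low[5]=1,low[6]=1,low[7]=1); scc=(scc[0]=?,scc[1]=?,scc[2]=?,scc[3]=?,scc[4]=0,scc[5]=?,scc[6]=?,scc[7]=?)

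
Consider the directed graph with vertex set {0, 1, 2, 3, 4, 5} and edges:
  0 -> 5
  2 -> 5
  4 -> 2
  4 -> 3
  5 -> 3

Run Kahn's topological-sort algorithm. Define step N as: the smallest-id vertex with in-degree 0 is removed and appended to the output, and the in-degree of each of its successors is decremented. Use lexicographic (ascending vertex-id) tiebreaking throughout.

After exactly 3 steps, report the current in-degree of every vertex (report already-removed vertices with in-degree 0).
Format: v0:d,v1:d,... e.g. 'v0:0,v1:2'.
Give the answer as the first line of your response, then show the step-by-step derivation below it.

v0:0,v1:0,v2:0,v3:1,v4:0,v5:1

step 1: output 0; order=[0]; indeg=(0,0,1,2,0,1)
step 2: output 1; order=[0,1]; indeg=(0,0,1,2,0,1)
step 3: output 4; order=[0,1,4]; indeg=(0,0,0,1,0,1)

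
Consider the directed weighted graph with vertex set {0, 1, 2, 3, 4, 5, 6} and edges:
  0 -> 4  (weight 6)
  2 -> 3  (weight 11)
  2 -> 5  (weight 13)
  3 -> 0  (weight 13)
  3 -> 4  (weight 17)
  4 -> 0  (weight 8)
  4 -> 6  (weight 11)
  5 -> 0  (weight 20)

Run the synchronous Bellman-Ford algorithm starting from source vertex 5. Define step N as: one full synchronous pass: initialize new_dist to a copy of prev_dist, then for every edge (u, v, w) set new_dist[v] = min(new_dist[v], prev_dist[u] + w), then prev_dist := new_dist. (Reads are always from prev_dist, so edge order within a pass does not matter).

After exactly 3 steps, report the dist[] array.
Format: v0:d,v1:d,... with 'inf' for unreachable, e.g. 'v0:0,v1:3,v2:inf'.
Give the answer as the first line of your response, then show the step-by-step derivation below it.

v0:20,v1:inf,v2:inf,v3:inf,v4:26,v5:0,v6:37

step 1: dist = v0:20,v1:inf,v2:inf,v3:inf,v4:inf,v5:0,v6:inf
step 2: dist = v0:20,v1:inf,v2:inf,v3:inf,v4:26,v5:0,v6:inf
step 3: dist = v0:20,v1:inf,v2:inf,v3:inf,v4:26,v5:0,v6:37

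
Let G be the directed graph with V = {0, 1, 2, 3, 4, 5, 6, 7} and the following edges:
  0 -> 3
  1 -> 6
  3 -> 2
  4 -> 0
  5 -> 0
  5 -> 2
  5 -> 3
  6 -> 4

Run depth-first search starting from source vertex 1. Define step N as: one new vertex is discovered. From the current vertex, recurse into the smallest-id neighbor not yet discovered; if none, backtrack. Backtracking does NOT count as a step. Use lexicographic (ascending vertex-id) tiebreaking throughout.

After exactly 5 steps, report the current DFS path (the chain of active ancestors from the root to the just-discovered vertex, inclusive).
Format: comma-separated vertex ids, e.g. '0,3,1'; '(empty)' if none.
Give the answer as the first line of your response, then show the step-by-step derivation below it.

1,6,4,0,3

step 1: discover 1; path=1; order=1
step 2: discover 6; path=1>6; order=1,6
step 3: discover 4; path=1>6>4; order=1,6,4
step 4: discover 0; path=1>6>4>0; order=1,6,4,0
step 5: discover 3; path=1>6>4>0>3; order=1,6,4,0,3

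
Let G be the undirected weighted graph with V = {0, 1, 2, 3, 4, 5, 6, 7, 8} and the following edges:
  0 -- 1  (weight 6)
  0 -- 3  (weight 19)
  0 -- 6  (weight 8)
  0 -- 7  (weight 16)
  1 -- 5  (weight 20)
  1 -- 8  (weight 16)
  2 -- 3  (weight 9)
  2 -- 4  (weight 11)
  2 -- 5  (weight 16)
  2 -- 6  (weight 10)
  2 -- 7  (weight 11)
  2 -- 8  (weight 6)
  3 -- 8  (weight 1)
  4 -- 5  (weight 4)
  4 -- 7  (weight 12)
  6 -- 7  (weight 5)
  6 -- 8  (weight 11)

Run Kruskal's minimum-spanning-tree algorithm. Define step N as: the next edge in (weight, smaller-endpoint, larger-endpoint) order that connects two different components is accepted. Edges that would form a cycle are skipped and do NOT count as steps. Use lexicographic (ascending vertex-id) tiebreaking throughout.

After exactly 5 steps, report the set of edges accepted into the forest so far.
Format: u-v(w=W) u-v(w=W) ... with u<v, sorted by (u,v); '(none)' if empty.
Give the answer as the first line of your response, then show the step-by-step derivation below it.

0-1(w=6) 2-8(w=6) 3-8(w=1) 4-5(w=4) 6-7(w=5)

step 1: add edge 3-8 (w=1); MST = {3-8(w=1)}
step 2: add edge 4-5 (w=4); MST = {3-8(w=1) 4-5(w=4)}
step 3: add edge 6-7 (w=5); MST = {3-8(w=1) 4-5(w=4) 6-7(w=5)}
step 4: add edge 0-1 (w=6); MST = {0-1(w=6) 3-8(w=1) 4-5(w=4) 6-7(w=5)}
step 5: add edge 2-8 (w=6); MST = {0-1(w=6) 2-8(w=6) 3-8(w=1) 4-5(w=4) 6-7(w=5)}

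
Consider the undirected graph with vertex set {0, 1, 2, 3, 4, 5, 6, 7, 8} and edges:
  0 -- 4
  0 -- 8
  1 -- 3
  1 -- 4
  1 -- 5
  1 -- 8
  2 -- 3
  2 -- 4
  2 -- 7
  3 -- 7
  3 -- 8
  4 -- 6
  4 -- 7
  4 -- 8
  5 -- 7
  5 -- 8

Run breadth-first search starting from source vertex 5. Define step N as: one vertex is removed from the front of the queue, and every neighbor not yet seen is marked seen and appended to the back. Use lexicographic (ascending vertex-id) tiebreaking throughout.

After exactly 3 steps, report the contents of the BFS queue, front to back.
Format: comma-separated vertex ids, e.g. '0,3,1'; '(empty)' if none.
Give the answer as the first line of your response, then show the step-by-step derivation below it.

8,3,4,2

step 1: dequeue 5; queue=[1,7,8]; order=5
step 2: dequeue 1; queue=[7,8,3,4]; order=5,1
step 3: dequeue 7; queue=[8,3,4,2]; order=5,1,7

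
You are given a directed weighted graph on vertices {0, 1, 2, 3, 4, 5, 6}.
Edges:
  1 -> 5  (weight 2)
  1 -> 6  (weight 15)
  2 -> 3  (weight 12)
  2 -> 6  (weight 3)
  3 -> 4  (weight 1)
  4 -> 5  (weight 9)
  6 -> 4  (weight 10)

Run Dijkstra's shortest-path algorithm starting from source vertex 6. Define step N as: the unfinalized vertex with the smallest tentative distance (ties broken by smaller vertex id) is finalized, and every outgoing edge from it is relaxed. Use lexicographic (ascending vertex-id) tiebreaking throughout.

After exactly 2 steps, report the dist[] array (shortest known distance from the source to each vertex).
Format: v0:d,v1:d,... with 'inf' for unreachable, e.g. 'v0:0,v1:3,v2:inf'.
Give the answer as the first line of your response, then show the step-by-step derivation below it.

v0:inf,v1:inf,v2:inf,v3:inf,v4:10,v5:19,v6:0

step 1: dist = v0:inf,v1:inf,v2:inf,v3:inf,v4:10,v5:inf,v6:0
step 2: dist = v0:inf,v1:inf,v2:inf,v3:inf,v4:10,v5:19,v6:0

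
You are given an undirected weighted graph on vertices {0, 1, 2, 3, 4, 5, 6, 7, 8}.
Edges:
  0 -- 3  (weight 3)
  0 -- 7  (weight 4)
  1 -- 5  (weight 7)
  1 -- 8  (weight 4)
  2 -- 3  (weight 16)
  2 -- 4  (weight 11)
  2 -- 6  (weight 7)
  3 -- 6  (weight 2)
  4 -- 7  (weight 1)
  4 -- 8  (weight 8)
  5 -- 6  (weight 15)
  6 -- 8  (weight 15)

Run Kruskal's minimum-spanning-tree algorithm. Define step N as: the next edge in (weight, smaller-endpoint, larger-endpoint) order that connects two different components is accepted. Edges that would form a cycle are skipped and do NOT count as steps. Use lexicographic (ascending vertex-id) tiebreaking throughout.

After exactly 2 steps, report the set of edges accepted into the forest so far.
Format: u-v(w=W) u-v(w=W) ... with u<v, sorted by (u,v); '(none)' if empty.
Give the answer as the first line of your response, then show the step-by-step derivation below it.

3-6(w=2) 4-7(w=1)

step 1: add edge 4-7 (w=1); MST = {4-7(w=1)}
step 2: add edge 3-6 (w=2); MST = {3-6(w=2) 4-7(w=1)}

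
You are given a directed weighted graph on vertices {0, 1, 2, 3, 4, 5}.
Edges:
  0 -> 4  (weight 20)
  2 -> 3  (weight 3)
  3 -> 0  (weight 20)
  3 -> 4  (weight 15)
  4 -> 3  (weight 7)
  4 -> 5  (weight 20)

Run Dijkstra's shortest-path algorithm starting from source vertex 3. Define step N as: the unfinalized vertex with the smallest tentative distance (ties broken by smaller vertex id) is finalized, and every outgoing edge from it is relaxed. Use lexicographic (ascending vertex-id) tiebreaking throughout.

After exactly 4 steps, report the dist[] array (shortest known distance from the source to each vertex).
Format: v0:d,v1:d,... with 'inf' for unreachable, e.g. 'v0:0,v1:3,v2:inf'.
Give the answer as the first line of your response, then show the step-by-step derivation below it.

v0:20,v1:inf,v2:inf,v3:0,v4:15,v5:35

step 1: dist = v0:20,v1:inf,v2:inf,v3:0,v4:15,v5:inf
step 2: dist = v0:20,v1:inf,v2:inf,v3:0,v4:15,v5:35
step 3: dist = v0:20,v1:inf,v2:inf,v3:0,v4:15,v5:35
step 4: dist = v0:20,v1:inf,v2:inf,v3:0,v4:15,v5:35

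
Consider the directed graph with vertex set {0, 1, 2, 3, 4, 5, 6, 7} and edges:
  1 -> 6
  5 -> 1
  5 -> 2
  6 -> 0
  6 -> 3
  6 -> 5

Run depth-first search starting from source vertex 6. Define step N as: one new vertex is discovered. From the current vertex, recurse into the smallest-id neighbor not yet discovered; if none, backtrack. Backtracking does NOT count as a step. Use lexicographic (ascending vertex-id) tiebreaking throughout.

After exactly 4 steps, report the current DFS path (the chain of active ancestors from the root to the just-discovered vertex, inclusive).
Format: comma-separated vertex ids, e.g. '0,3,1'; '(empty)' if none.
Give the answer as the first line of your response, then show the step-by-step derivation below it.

6,5

step 1: discover 6; path=6; order=6
step 2: discover 0; path=6>0; order=6,0
step 3: discover 3; path=6>3; order=6,0,3
step 4: discover 5; path=6>5; order=6,0,3,5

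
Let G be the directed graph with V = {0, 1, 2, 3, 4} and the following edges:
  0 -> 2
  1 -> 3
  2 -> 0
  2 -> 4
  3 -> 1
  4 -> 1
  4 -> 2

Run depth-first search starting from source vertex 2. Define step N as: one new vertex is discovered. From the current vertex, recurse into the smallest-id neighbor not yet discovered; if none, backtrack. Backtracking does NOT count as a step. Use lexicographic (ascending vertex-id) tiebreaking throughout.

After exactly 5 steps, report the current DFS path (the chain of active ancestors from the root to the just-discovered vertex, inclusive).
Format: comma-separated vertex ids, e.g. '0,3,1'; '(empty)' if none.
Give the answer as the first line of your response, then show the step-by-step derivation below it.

2,4,1,3

step 1: discover 2; path=2; order=2
step 2: discover 0; path=2>0; order=2,0
step 3: discover 4; path=2>4; order=2,0,4
step 4: discover 1; path=2>4>1; order=2,0,4,1
step 5: discover 3; path=2>4>1>3; order=2,0,4,1,3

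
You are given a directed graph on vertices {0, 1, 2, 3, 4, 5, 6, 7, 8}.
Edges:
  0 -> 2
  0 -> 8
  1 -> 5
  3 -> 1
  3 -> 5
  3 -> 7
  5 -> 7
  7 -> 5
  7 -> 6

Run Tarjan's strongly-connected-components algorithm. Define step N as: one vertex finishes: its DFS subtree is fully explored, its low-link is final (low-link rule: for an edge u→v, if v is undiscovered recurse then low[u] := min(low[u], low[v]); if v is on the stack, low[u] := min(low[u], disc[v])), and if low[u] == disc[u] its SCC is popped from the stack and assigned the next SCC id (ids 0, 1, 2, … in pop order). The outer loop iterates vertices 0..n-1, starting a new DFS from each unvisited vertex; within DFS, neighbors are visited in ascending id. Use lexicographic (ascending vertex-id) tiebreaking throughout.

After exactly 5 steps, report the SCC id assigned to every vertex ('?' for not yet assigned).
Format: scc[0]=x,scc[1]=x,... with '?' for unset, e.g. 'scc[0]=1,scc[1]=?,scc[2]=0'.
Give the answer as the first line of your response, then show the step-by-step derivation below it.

scc[0]=2,scc[1]=?,scc[2]=0,scc[3]=?,scc[4]=?,scc[5]=?,scc[6]=3,scc[7]=?,scc[8]=1

step 1: low=(low[0]=0,low[1]=?,low[2]=1,low[3]=?,low[4]=?,low[5]=?,low[6]=?,low[7]=?,low[8]=?); scc=(scc[0]=?,scc[1]=?,scc[2]=0,scc[3]=?,scc[4]=?,scc[5]=?,scc[6]=?,scc[7]=?,scc[8]=?)
step 2: low=(low[0]=0,low[1]=?,low[2]=1,low[3]=?,low[4]=?,low[5]=?,low[6]=?,low[7]=?,low[8]=2); scc=(scc[0]=?,scc[1]=?,scc[2]=0,scc[3]=?,scc[4]=?,scc[5]=?,scc[6]=?,scc[7]=?,scc[8]=1)
step 3: low=(low[0]=0,low[1]=?,low[2]=1,low[3]=?,low[4]=?,low[5]=?,low[6]=?,low[7]=?,low[8]=2); scc=(scc[0]=2,scc[1]=?,scc[2]=0,scc[3]=?,scc[4]=?,scc[5]=?,scc[6]=?,scc[7]=?,scc[8]=1)
step 4: low=(low[0]=0,low[1]=3,low[2]=1,low[3]=?,low[4]=?,low[5]=4,low[6]=6,low[7]=4,low[8]=2); scc=(scc[0]=2,scc[1]=?,scc[2]=0,scc[3]=?,scc[4]=?,scc[5]=?,scc[6]=3,scc[7]=?,scc[8]=1)
step 5: low=(low[0]=0,low[1]=3,low[2]=1,low[3]=?,low[4]=?,low[5]=4,low[6]=6,low[7]=4,low[8]=2); scc=(scc[0]=2,scc[1]=?,scc[2]=0,scc[3]=?,scc[4]=?,scc[5]=?,scc[6]=3,scc[7]=?,scc[8]=1)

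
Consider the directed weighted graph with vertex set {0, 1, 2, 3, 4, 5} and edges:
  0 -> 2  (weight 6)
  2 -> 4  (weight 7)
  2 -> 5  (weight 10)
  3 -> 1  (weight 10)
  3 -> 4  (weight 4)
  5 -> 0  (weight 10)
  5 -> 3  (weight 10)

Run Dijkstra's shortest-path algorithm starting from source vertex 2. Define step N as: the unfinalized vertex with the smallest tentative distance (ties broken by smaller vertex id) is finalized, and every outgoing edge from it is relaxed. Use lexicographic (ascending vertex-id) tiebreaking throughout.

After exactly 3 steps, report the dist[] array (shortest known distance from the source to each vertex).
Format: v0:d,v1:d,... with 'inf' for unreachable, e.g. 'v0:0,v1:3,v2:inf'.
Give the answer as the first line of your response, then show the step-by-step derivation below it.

v0:20,v1:inf,v2:0,v3:20,v4:7,v5:10

step 1: dist = v0:inf,v1:inf,v2:0,v3:inf,v4:7,v5:10
step 2: dist = v0:inf,v1:inf,v2:0,v3:inf,v4:7,v5:10
step 3: dist = v0:20,v1:inf,v2:0,v3:20,v4:7,v5:10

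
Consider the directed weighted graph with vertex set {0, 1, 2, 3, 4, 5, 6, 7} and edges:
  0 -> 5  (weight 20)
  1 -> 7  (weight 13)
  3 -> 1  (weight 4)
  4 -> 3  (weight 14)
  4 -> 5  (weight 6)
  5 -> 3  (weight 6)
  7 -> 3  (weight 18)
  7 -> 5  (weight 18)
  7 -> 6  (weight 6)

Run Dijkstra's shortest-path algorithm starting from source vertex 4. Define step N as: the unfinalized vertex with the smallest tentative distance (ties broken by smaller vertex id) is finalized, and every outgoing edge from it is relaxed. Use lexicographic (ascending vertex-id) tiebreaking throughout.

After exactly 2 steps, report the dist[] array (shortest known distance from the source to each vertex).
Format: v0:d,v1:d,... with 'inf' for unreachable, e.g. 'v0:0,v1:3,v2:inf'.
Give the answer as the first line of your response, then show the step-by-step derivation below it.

v0:inf,v1:inf,v2:inf,v3:12,v4:0,v5:6,v6:inf,v7:inf

step 1: dist = v0:inf,v1:inf,v2:inf,v3:14,v4:0,v5:6,v6:inf,v7:inf
step 2: dist = v0:inf,v1:inf,v2:inf,v3:12,v4:0,v5:6,v6:inf,v7:inf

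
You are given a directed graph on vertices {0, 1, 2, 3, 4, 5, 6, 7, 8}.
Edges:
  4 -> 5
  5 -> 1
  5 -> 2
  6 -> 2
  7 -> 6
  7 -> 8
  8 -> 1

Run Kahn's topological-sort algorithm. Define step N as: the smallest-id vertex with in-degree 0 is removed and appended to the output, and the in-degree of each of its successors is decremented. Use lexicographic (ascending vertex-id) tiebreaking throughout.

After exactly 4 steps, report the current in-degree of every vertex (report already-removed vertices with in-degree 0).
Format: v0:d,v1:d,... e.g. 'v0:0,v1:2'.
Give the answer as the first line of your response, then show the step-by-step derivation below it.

v0:0,v1:1,v2:1,v3:0,v4:0,v5:0,v6:1,v7:0,v8:1

step 1: output 0; order=[0]; indeg=(0,2,2,0,0,1,1,0,1)
step 2: output 3; order=[0,3]; indeg=(0,2,2,0,0,1,1,0,1)
step 3: output 4; order=[0,3,4]; indeg=(0,2,2,0,0,0,1,0,1)
step 4: output 5; order=[0,3,4,5]; indeg=(0,1,1,0,0,0,1,0,1)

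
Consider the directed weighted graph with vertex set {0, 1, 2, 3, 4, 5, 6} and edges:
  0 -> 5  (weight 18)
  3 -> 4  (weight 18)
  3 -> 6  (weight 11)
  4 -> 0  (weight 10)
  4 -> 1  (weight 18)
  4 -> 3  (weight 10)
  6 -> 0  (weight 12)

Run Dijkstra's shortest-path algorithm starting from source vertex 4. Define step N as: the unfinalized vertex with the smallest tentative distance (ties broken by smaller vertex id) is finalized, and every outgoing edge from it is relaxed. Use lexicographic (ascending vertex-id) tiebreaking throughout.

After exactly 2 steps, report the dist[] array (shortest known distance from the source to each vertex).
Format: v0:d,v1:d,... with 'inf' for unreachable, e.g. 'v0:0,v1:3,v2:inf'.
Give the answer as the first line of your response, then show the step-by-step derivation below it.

v0:10,v1:18,v2:inf,v3:10,v4:0,v5:28,v6:inf

step 1: dist = v0:10,v1:18,v2:inf,v3:10,v4:0,v5:inf,v6:inf
step 2: dist = v0:10,v1:18,v2:inf,v3:10,v4:0,v5:28,v6:inf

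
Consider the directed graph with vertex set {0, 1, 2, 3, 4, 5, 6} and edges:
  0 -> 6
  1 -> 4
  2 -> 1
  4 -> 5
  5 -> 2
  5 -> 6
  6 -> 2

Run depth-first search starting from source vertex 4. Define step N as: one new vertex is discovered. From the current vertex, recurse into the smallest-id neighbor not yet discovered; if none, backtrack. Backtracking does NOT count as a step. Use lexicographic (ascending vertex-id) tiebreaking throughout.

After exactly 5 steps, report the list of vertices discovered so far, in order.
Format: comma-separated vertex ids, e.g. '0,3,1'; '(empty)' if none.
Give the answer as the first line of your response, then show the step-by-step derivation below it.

4,5,2,1,6

step 1: discover 4; path=4; order=4
step 2: discover 5; path=4>5; order=4,5
step 3: discover 2; path=4>5>2; order=4,5,2
step 4: discover 1; path=4>5>2>1; order=4,5,2,1
step 5: discover 6; path=4>5>6; order=4,5,2,1,6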